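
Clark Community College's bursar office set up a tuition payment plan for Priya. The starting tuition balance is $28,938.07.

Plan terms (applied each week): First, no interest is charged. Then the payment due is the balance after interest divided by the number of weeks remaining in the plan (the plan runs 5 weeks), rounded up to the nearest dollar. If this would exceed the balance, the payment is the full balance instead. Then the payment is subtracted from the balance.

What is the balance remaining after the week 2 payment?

$17,362.07

Week 1: $28,938.07 − $5,788.00 → $23,150.07
Week 2: $23,150.07 − $5,788.00 → $17,362.07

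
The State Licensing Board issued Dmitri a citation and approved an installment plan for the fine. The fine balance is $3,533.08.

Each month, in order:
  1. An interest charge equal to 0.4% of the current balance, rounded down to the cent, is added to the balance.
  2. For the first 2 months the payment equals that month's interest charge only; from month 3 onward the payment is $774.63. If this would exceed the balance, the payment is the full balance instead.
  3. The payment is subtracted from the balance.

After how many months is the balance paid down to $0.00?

7

Month 1: opening $3,533.08; interest $14.13 → $3,547.21; payment $14.13; balance $3,533.08
Month 2: opening $3,533.08; interest $14.13 → $3,547.21; payment $14.13; balance $3,533.08
Month 3: opening $3,533.08; interest $14.13 → $3,547.21; payment $774.63; balance $2,772.58
Month 4: opening $2,772.58; interest $11.09 → $2,783.67; payment $774.63; balance $2,009.04
Month 5: opening $2,009.04; interest $8.03 → $2,017.07; payment $774.63; balance $1,242.44
Month 6: opening $1,242.44; interest $4.96 → $1,247.40; payment $774.63; balance $472.77
Month 7: opening $472.77; interest $1.89 → $474.66; payment $474.66; balance $0.00
Balance reaches $0.00 in month 7.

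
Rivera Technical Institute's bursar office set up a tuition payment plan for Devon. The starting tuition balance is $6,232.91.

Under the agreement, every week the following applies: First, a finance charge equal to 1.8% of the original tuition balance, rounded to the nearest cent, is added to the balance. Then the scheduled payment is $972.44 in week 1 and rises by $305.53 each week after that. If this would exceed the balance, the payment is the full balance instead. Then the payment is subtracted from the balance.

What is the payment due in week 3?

$1,583.50

Week 1: $6,232.91 +$112.19 interest = $6,345.10; pay $972.44 → $5,372.66
Week 2: $5,372.66 +$112.19 interest = $5,484.85; pay $1,277.97 → $4,206.88
Week 3: $4,206.88 +$112.19 interest = $4,319.07; pay $1,583.50 → $2,735.57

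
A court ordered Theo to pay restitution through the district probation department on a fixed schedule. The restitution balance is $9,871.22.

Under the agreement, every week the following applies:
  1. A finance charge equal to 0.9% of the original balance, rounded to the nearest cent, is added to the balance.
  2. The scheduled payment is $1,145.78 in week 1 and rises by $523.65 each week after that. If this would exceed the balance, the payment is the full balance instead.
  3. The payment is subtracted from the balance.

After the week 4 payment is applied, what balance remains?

$2,501.56

Week 1: opening $9,871.22; interest $88.84 → $9,960.06; payment $1,145.78; balance $8,814.28
Week 2: opening $8,814.28; interest $88.84 → $8,903.12; payment $1,669.43; balance $7,233.69
Week 3: opening $7,233.69; interest $88.84 → $7,322.53; payment $2,193.08; balance $5,129.45
Week 4: opening $5,129.45; interest $88.84 → $5,218.29; payment $2,716.73; balance $2,501.56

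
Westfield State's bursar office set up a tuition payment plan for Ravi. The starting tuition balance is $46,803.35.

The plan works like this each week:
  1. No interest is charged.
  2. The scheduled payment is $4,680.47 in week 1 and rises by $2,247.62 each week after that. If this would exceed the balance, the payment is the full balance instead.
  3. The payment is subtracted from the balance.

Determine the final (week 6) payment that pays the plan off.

Week 1: $46,803.35 − $4,680.47 → $42,122.88
Week 2: $42,122.88 − $6,928.09 → $35,194.79
Week 3: $35,194.79 − $9,175.71 → $26,019.08
Week 4: $26,019.08 − $11,423.33 → $14,595.75
Week 5: $14,595.75 − $13,670.95 → $924.80
Week 6: $924.80 − $924.80 → $0.00

$924.80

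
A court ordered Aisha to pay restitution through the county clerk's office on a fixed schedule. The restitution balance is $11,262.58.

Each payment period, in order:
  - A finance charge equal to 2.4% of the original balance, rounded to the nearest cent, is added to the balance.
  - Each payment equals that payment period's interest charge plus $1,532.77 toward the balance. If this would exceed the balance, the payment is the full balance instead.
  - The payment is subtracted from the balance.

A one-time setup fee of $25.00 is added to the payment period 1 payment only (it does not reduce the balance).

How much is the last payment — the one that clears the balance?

Payment period 1: opening $11,262.58; interest $270.30 → $11,532.88; payment $1,803.07 (+ $25.00 fee); balance $9,729.81
Payment period 2: opening $9,729.81; interest $270.30 → $10,000.11; payment $1,803.07; balance $8,197.04
Payment period 3: opening $8,197.04; interest $270.30 → $8,467.34; payment $1,803.07; balance $6,664.27
Payment period 4: opening $6,664.27; interest $270.30 → $6,934.57; payment $1,803.07; balance $5,131.50
Payment period 5: opening $5,131.50; interest $270.30 → $5,401.80; payment $1,803.07; balance $3,598.73
Payment period 6: opening $3,598.73; interest $270.30 → $3,869.03; payment $1,803.07; balance $2,065.96
Payment period 7: opening $2,065.96; interest $270.30 → $2,336.26; payment $1,803.07; balance $533.19
Payment period 8: opening $533.19; interest $270.30 → $803.49; payment $803.49; balance $0.00

$803.49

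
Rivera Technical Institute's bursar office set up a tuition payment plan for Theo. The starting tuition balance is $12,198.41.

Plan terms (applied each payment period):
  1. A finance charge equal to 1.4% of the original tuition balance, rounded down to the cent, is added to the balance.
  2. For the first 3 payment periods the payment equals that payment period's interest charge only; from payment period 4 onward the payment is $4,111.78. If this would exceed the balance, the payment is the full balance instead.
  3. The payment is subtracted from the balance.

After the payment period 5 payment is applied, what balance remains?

Payment period 1: opening $12,198.41; interest $170.77 → $12,369.18; payment $170.77; balance $12,198.41
Payment period 2: opening $12,198.41; interest $170.77 → $12,369.18; payment $170.77; balance $12,198.41
Payment period 3: opening $12,198.41; interest $170.77 → $12,369.18; payment $170.77; balance $12,198.41
Payment period 4: opening $12,198.41; interest $170.77 → $12,369.18; payment $4,111.78; balance $8,257.40
Payment period 5: opening $8,257.40; interest $170.77 → $8,428.17; payment $4,111.78; balance $4,316.39

$4,316.39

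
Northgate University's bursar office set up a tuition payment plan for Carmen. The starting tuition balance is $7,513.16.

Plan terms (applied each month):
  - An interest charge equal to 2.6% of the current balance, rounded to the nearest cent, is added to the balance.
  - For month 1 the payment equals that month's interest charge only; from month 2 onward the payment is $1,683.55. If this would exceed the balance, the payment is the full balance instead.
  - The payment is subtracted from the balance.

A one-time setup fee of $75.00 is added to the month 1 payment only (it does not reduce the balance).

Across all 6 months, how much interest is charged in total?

$774.93

Month 1: opening $7,513.16; interest $195.34 → $7,708.50; payment $195.34 (+ $75.00 fee); balance $7,513.16
Month 2: opening $7,513.16; interest $195.34 → $7,708.50; payment $1,683.55; balance $6,024.95
Month 3: opening $6,024.95; interest $156.65 → $6,181.60; payment $1,683.55; balance $4,498.05
Month 4: opening $4,498.05; interest $116.95 → $4,615.00; payment $1,683.55; balance $2,931.45
Month 5: opening $2,931.45; interest $76.22 → $3,007.67; payment $1,683.55; balance $1,324.12
Month 6: opening $1,324.12; interest $34.43 → $1,358.55; payment $1,358.55; balance $0.00
Total interest: $195.34 + $195.34 + $156.65 + $116.95 + $76.22 + $34.43 = $774.93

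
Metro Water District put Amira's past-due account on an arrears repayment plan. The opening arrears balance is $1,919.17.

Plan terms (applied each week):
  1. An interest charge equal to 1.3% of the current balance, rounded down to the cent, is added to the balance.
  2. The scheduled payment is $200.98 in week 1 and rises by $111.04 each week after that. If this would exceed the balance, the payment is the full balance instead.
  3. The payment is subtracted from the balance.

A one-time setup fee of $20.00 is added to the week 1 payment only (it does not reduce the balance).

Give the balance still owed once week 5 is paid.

$0.00

# | Opening | Interest | Payment | Fee | End bal
1 | $1,919.17 | $24.94 | $200.98 | $20.00 | $1,743.13
2 | $1,743.13 | $22.66 | $312.02 | — | $1,453.77
3 | $1,453.77 | $18.89 | $423.06 | — | $1,049.60
4 | $1,049.60 | $13.64 | $534.10 | — | $529.14
5 | $529.14 | $6.87 | $536.01 | — | $0.00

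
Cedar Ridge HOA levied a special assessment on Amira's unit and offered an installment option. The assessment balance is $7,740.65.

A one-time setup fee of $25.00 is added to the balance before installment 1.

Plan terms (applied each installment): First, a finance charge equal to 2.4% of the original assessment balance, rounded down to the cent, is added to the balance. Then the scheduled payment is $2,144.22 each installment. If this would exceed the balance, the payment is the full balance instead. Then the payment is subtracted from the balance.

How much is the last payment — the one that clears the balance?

Installment 1: $7,765.65 +$185.77 interest = $7,951.42; pay $2,144.22 → $5,807.20
Installment 2: $5,807.20 +$185.77 interest = $5,992.97; pay $2,144.22 → $3,848.75
Installment 3: $3,848.75 +$185.77 interest = $4,034.52; pay $2,144.22 → $1,890.30
Installment 4: $1,890.30 +$185.77 interest = $2,076.07; pay $2,076.07 → $0.00

$2,076.07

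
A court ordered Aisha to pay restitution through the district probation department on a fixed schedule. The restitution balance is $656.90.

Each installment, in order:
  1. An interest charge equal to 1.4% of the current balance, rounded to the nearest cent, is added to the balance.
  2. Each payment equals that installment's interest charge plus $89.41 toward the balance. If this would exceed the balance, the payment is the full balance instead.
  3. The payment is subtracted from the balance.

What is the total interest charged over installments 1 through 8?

$38.52

Installment 1: opening $656.90; interest $9.20 → $666.10; payment $98.61; balance $567.49
Installment 2: opening $567.49; interest $7.94 → $575.43; payment $97.35; balance $478.08
Installment 3: opening $478.08; interest $6.69 → $484.77; payment $96.10; balance $388.67
Installment 4: opening $388.67; interest $5.44 → $394.11; payment $94.85; balance $299.26
Installment 5: opening $299.26; interest $4.19 → $303.45; payment $93.60; balance $209.85
Installment 6: opening $209.85; interest $2.94 → $212.79; payment $92.35; balance $120.44
Installment 7: opening $120.44; interest $1.69 → $122.13; payment $91.10; balance $31.03
Installment 8: opening $31.03; interest $0.43 → $31.46; payment $31.46; balance $0.00
Total interest: $9.20 + $7.94 + $6.69 + $5.44 + $4.19 + $2.94 + $1.69 + $0.43 = $38.52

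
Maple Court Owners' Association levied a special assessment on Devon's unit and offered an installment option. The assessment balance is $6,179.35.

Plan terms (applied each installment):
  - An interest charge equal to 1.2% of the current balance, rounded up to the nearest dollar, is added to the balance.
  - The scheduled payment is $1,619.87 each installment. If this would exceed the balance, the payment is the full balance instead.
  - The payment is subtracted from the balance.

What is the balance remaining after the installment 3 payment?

Installment 1: opening $6,179.35; interest $75.00 → $6,254.35; payment $1,619.87; balance $4,634.48
Installment 2: opening $4,634.48; interest $56.00 → $4,690.48; payment $1,619.87; balance $3,070.61
Installment 3: opening $3,070.61; interest $37.00 → $3,107.61; payment $1,619.87; balance $1,487.74

$1,487.74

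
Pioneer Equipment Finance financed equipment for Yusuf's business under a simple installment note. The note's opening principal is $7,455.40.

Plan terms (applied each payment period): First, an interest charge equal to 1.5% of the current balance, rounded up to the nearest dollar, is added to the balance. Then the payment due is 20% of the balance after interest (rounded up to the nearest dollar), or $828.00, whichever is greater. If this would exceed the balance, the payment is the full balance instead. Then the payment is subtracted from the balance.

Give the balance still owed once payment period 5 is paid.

$2,444.40

Payment period 1: opening $7,455.40; interest $112.00 → $7,567.40; payment $1,514.00; balance $6,053.40
Payment period 2: opening $6,053.40; interest $91.00 → $6,144.40; payment $1,229.00; balance $4,915.40
Payment period 3: opening $4,915.40; interest $74.00 → $4,989.40; payment $998.00; balance $3,991.40
Payment period 4: opening $3,991.40; interest $60.00 → $4,051.40; payment $828.00; balance $3,223.40
Payment period 5: opening $3,223.40; interest $49.00 → $3,272.40; payment $828.00; balance $2,444.40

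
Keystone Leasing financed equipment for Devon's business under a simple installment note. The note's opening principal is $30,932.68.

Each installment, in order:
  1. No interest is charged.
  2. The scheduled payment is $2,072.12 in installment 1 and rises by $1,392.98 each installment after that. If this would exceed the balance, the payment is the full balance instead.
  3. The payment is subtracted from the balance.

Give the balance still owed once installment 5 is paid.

Installment 1: $30,932.68 − $2,072.12 → $28,860.56
Installment 2: $28,860.56 − $3,465.10 → $25,395.46
Installment 3: $25,395.46 − $4,858.08 → $20,537.38
Installment 4: $20,537.38 − $6,251.06 → $14,286.32
Installment 5: $14,286.32 − $7,644.04 → $6,642.28

$6,642.28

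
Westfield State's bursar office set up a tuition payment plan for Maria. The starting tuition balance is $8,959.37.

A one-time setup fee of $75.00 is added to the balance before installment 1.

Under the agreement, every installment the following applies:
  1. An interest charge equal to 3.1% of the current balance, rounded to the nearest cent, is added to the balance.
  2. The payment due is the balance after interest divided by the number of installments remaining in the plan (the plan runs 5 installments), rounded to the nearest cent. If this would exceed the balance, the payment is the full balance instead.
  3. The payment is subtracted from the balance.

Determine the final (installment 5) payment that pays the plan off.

# | Opening | Interest | Payment | End bal
1 | $9,034.37 | $280.07 | $1,862.89 | $7,451.55
2 | $7,451.55 | $231.00 | $1,920.64 | $5,761.91
3 | $5,761.91 | $178.62 | $1,980.18 | $3,960.35
4 | $3,960.35 | $122.77 | $2,041.56 | $2,041.56
5 | $2,041.56 | $63.29 | $2,104.85 | $0.00

$2,104.85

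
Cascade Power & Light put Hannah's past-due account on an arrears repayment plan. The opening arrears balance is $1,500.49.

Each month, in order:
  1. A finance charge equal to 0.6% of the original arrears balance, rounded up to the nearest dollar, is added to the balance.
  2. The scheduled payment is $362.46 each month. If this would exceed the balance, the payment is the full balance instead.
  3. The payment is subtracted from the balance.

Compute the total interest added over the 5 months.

$50.00

Month 1: opening $1,500.49; interest $10.00 → $1,510.49; payment $362.46; balance $1,148.03
Month 2: opening $1,148.03; interest $10.00 → $1,158.03; payment $362.46; balance $795.57
Month 3: opening $795.57; interest $10.00 → $805.57; payment $362.46; balance $443.11
Month 4: opening $443.11; interest $10.00 → $453.11; payment $362.46; balance $90.65
Month 5: opening $90.65; interest $10.00 → $100.65; payment $100.65; balance $0.00
Total interest: $10.00 + $10.00 + $10.00 + $10.00 + $10.00 = $50.00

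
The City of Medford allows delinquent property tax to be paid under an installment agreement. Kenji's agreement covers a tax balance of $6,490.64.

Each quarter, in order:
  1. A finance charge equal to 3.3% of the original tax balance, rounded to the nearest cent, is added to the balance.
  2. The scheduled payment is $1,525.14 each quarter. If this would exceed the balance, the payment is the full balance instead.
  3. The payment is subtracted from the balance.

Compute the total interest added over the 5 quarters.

$1,070.95

# | Opening | Interest | Payment | End bal
1 | $6,490.64 | $214.19 | $1,525.14 | $5,179.69
2 | $5,179.69 | $214.19 | $1,525.14 | $3,868.74
3 | $3,868.74 | $214.19 | $1,525.14 | $2,557.79
4 | $2,557.79 | $214.19 | $1,525.14 | $1,246.84
5 | $1,246.84 | $214.19 | $1,461.03 | $0.00
Total interest: $214.19 + $214.19 + $214.19 + $214.19 + $214.19 = $1,070.95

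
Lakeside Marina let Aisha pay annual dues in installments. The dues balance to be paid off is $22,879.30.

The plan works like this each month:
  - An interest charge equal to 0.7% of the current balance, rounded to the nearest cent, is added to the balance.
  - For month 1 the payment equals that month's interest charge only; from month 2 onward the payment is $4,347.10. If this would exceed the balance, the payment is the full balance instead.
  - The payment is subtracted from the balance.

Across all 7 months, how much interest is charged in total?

$677.34

Month 1: $22,879.30 +$160.16 interest = $23,039.46; pay $160.16 → $22,879.30
Month 2: $22,879.30 +$160.16 interest = $23,039.46; pay $4,347.10 → $18,692.36
Month 3: $18,692.36 +$130.85 interest = $18,823.21; pay $4,347.10 → $14,476.11
Month 4: $14,476.11 +$101.33 interest = $14,577.44; pay $4,347.10 → $10,230.34
Month 5: $10,230.34 +$71.61 interest = $10,301.95; pay $4,347.10 → $5,954.85
Month 6: $5,954.85 +$41.68 interest = $5,996.53; pay $4,347.10 → $1,649.43
Month 7: $1,649.43 +$11.55 interest = $1,660.98; pay $1,660.98 → $0.00
Total interest: $160.16 + $160.16 + $130.85 + $101.33 + $71.61 + $41.68 + $11.55 = $677.34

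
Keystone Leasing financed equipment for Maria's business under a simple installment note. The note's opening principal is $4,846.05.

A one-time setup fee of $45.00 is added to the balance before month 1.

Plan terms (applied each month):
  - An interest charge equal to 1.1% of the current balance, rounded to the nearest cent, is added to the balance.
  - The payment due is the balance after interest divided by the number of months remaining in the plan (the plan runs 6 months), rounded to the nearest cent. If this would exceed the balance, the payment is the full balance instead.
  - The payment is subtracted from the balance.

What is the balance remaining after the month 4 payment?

# | Opening | Interest | Payment | End bal
1 | $4,891.05 | $53.80 | $824.14 | $4,120.71
2 | $4,120.71 | $45.33 | $833.21 | $3,332.83
3 | $3,332.83 | $36.66 | $842.37 | $2,527.12
4 | $2,527.12 | $27.80 | $851.64 | $1,703.28

$1,703.28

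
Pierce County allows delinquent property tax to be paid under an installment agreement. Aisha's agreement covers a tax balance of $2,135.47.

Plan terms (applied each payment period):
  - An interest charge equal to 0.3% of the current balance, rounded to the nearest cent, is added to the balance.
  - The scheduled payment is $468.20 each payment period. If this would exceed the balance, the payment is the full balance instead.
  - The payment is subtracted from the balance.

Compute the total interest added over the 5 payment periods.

$18.14

Payment period 1: $2,135.47 +$6.41 interest = $2,141.88; pay $468.20 → $1,673.68
Payment period 2: $1,673.68 +$5.02 interest = $1,678.70; pay $468.20 → $1,210.50
Payment period 3: $1,210.50 +$3.63 interest = $1,214.13; pay $468.20 → $745.93
Payment period 4: $745.93 +$2.24 interest = $748.17; pay $468.20 → $279.97
Payment period 5: $279.97 +$0.84 interest = $280.81; pay $280.81 → $0.00
Total interest: $6.41 + $5.02 + $3.63 + $2.24 + $0.84 = $18.14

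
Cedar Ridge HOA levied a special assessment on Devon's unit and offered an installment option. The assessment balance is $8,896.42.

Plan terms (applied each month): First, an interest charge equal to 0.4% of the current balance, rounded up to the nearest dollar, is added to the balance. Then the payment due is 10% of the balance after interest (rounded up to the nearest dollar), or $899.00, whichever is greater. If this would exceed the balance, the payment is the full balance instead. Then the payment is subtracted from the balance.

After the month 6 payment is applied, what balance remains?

$3,667.42

Month 1: opening $8,896.42; interest $36.00 → $8,932.42; payment $899.00; balance $8,033.42
Month 2: opening $8,033.42; interest $33.00 → $8,066.42; payment $899.00; balance $7,167.42
Month 3: opening $7,167.42; interest $29.00 → $7,196.42; payment $899.00; balance $6,297.42
Month 4: opening $6,297.42; interest $26.00 → $6,323.42; payment $899.00; balance $5,424.42
Month 5: opening $5,424.42; interest $22.00 → $5,446.42; payment $899.00; balance $4,547.42
Month 6: opening $4,547.42; interest $19.00 → $4,566.42; payment $899.00; balance $3,667.42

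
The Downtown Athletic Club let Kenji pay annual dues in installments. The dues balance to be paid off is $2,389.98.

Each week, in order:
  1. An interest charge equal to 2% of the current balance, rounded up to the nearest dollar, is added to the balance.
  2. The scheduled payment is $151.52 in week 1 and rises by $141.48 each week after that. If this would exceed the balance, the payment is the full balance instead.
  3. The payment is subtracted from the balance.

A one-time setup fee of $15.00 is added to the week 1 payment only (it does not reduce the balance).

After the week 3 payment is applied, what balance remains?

$1,645.98

# | Opening | Interest | Payment | Fee | End bal
1 | $2,389.98 | $48.00 | $151.52 | $15.00 | $2,286.46
2 | $2,286.46 | $46.00 | $293.00 | — | $2,039.46
3 | $2,039.46 | $41.00 | $434.48 | — | $1,645.98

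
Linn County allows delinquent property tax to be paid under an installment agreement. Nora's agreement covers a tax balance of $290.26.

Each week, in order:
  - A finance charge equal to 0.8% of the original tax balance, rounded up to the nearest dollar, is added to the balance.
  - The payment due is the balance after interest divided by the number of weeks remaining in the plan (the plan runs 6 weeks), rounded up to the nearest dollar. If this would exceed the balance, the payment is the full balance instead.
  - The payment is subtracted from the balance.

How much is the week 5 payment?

$53.00

# | Opening | Interest | Payment | End bal
1 | $290.26 | $3.00 | $49.00 | $244.26
2 | $244.26 | $3.00 | $50.00 | $197.26
3 | $197.26 | $3.00 | $51.00 | $149.26
4 | $149.26 | $3.00 | $51.00 | $101.26
5 | $101.26 | $3.00 | $53.00 | $51.26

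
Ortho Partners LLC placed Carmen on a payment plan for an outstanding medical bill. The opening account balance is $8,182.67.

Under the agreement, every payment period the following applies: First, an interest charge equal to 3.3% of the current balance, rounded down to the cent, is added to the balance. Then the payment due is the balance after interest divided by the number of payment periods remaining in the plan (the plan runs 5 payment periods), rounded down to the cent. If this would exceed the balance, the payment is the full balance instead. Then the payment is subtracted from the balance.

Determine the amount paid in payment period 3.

$1,803.95

Payment period 1: opening $8,182.67; interest $270.02 → $8,452.69; payment $1,690.53; balance $6,762.16
Payment period 2: opening $6,762.16; interest $223.15 → $6,985.31; payment $1,746.32; balance $5,238.99
Payment period 3: opening $5,238.99; interest $172.88 → $5,411.87; payment $1,803.95; balance $3,607.92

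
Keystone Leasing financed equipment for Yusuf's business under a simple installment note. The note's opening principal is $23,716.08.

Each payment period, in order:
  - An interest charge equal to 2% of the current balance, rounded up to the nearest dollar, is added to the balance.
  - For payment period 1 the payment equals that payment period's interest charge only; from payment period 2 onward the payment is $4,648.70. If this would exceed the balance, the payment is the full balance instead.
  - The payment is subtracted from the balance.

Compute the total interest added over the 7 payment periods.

$2,037.00

Payment period 1: opening $23,716.08; interest $475.00 → $24,191.08; payment $475.00; balance $23,716.08
Payment period 2: opening $23,716.08; interest $475.00 → $24,191.08; payment $4,648.70; balance $19,542.38
Payment period 3: opening $19,542.38; interest $391.00 → $19,933.38; payment $4,648.70; balance $15,284.68
Payment period 4: opening $15,284.68; interest $306.00 → $15,590.68; payment $4,648.70; balance $10,941.98
Payment period 5: opening $10,941.98; interest $219.00 → $11,160.98; payment $4,648.70; balance $6,512.28
Payment period 6: opening $6,512.28; interest $131.00 → $6,643.28; payment $4,648.70; balance $1,994.58
Payment period 7: opening $1,994.58; interest $40.00 → $2,034.58; payment $2,034.58; balance $0.00
Total interest: $475.00 + $475.00 + $391.00 + $306.00 + $219.00 + $131.00 + $40.00 = $2,037.00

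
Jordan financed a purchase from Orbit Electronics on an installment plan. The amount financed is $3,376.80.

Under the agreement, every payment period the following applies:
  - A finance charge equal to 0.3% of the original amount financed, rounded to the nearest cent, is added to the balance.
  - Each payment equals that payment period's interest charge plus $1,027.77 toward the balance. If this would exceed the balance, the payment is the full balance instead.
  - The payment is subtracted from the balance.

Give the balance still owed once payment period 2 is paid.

# | Opening | Interest | Payment | End bal
1 | $3,376.80 | $10.13 | $1,037.90 | $2,349.03
2 | $2,349.03 | $10.13 | $1,037.90 | $1,321.26

$1,321.26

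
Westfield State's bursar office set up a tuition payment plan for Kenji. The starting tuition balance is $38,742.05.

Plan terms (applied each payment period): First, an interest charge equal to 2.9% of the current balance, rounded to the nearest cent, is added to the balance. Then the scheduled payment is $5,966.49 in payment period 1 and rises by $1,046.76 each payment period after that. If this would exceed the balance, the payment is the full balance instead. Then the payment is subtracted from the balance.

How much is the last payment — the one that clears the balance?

# | Opening | Interest | Payment | End bal
1 | $38,742.05 | $1,123.52 | $5,966.49 | $33,899.08
2 | $33,899.08 | $983.07 | $7,013.25 | $27,868.90
3 | $27,868.90 | $808.20 | $8,060.01 | $20,617.09
4 | $20,617.09 | $597.90 | $9,106.77 | $12,108.22
5 | $12,108.22 | $351.14 | $10,153.53 | $2,305.83
6 | $2,305.83 | $66.87 | $2,372.70 | $0.00

$2,372.70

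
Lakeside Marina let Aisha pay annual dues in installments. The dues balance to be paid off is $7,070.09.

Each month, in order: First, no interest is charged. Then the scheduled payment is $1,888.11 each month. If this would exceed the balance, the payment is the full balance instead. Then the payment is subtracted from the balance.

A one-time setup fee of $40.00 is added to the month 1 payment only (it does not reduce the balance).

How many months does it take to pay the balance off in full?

4

Month 1: opening $7,070.09; payment $1,888.11 (+ $40.00 fee); balance $5,181.98
Month 2: opening $5,181.98; payment $1,888.11; balance $3,293.87
Month 3: opening $3,293.87; payment $1,888.11; balance $1,405.76
Month 4: opening $1,405.76; payment $1,405.76; balance $0.00
Balance reaches $0.00 in month 4.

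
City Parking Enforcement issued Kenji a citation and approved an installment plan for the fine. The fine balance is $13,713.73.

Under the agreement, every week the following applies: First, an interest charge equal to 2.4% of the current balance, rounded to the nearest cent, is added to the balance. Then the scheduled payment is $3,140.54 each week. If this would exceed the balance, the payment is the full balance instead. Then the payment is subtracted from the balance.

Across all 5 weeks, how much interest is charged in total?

$954.52

Week 1: opening $13,713.73; interest $329.13 → $14,042.86; payment $3,140.54; balance $10,902.32
Week 2: opening $10,902.32; interest $261.66 → $11,163.98; payment $3,140.54; balance $8,023.44
Week 3: opening $8,023.44; interest $192.56 → $8,216.00; payment $3,140.54; balance $5,075.46
Week 4: opening $5,075.46; interest $121.81 → $5,197.27; payment $3,140.54; balance $2,056.73
Week 5: opening $2,056.73; interest $49.36 → $2,106.09; payment $2,106.09; balance $0.00
Total interest: $329.13 + $261.66 + $192.56 + $121.81 + $49.36 = $954.52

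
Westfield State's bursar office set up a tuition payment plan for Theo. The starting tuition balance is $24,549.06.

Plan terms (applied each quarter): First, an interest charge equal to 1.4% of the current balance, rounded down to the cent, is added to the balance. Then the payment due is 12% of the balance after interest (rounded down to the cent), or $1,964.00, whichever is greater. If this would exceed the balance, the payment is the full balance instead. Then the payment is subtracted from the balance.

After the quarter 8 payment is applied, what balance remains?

Quarter 1: opening $24,549.06; interest $343.68 → $24,892.74; payment $2,987.12; balance $21,905.62
Quarter 2: opening $21,905.62; interest $306.67 → $22,212.29; payment $2,665.47; balance $19,546.82
Quarter 3: opening $19,546.82; interest $273.65 → $19,820.47; payment $2,378.45; balance $17,442.02
Quarter 4: opening $17,442.02; interest $244.18 → $17,686.20; payment $2,122.34; balance $15,563.86
Quarter 5: opening $15,563.86; interest $217.89 → $15,781.75; payment $1,964.00; balance $13,817.75
Quarter 6: opening $13,817.75; interest $193.44 → $14,011.19; payment $1,964.00; balance $12,047.19
Quarter 7: opening $12,047.19; interest $168.66 → $12,215.85; payment $1,964.00; balance $10,251.85
Quarter 8: opening $10,251.85; interest $143.52 → $10,395.37; payment $1,964.00; balance $8,431.37

$8,431.37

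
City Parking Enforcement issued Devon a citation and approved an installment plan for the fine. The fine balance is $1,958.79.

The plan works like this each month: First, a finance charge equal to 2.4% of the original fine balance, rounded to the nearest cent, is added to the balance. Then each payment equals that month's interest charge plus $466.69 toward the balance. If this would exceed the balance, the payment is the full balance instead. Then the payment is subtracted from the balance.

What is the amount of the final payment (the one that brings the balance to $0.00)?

Month 1: opening $1,958.79; interest $47.01 → $2,005.80; payment $513.70; balance $1,492.10
Month 2: opening $1,492.10; interest $47.01 → $1,539.11; payment $513.70; balance $1,025.41
Month 3: opening $1,025.41; interest $47.01 → $1,072.42; payment $513.70; balance $558.72
Month 4: opening $558.72; interest $47.01 → $605.73; payment $513.70; balance $92.03
Month 5: opening $92.03; interest $47.01 → $139.04; payment $139.04; balance $0.00

$139.04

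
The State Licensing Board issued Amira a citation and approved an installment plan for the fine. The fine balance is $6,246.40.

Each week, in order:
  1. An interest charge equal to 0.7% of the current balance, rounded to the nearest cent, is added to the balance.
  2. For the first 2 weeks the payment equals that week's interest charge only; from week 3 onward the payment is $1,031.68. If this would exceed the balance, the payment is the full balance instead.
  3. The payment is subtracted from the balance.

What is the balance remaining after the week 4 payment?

$4,263.57

# | Opening | Interest | Payment | End bal
1 | $6,246.40 | $43.72 | $43.72 | $6,246.40
2 | $6,246.40 | $43.72 | $43.72 | $6,246.40
3 | $6,246.40 | $43.72 | $1,031.68 | $5,258.44
4 | $5,258.44 | $36.81 | $1,031.68 | $4,263.57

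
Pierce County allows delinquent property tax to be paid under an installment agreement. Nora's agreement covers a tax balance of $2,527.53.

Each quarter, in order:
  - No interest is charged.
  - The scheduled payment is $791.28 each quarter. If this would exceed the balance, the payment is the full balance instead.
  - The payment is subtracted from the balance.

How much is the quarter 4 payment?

$153.69

Quarter 1: $2,527.53 − $791.28 → $1,736.25
Quarter 2: $1,736.25 − $791.28 → $944.97
Quarter 3: $944.97 − $791.28 → $153.69
Quarter 4: $153.69 − $153.69 → $0.00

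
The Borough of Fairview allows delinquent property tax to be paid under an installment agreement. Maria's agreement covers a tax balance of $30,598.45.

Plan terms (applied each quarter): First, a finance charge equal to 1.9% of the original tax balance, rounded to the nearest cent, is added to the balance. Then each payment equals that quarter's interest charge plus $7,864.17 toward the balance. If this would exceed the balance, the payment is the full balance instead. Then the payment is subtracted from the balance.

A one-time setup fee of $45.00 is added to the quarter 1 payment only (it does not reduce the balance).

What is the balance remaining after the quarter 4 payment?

Quarter 1: $30,598.45 +$581.37 interest = $31,179.82; pay $8,445.54 (+ $45.00 fee) → $22,734.28
Quarter 2: $22,734.28 +$581.37 interest = $23,315.65; pay $8,445.54 → $14,870.11
Quarter 3: $14,870.11 +$581.37 interest = $15,451.48; pay $8,445.54 → $7,005.94
Quarter 4: $7,005.94 +$581.37 interest = $7,587.31; pay $7,587.31 → $0.00

$0.00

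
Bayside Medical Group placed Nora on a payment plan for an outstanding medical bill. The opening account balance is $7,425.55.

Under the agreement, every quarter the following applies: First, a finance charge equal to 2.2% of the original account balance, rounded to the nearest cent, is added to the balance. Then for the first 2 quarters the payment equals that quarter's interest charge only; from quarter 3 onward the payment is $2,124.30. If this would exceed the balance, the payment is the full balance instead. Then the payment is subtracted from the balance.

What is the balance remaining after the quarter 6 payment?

Quarter 1: $7,425.55 +$163.36 interest = $7,588.91; pay $163.36 → $7,425.55
Quarter 2: $7,425.55 +$163.36 interest = $7,588.91; pay $163.36 → $7,425.55
Quarter 3: $7,425.55 +$163.36 interest = $7,588.91; pay $2,124.30 → $5,464.61
Quarter 4: $5,464.61 +$163.36 interest = $5,627.97; pay $2,124.30 → $3,503.67
Quarter 5: $3,503.67 +$163.36 interest = $3,667.03; pay $2,124.30 → $1,542.73
Quarter 6: $1,542.73 +$163.36 interest = $1,706.09; pay $1,706.09 → $0.00

$0.00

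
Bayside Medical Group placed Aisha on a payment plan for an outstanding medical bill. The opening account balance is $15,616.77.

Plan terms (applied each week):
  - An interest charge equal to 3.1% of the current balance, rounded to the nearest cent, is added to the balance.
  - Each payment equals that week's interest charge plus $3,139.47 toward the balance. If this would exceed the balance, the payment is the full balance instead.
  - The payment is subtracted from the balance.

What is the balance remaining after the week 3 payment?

$6,198.36

Week 1: opening $15,616.77; interest $484.12 → $16,100.89; payment $3,623.59; balance $12,477.30
Week 2: opening $12,477.30; interest $386.80 → $12,864.10; payment $3,526.27; balance $9,337.83
Week 3: opening $9,337.83; interest $289.47 → $9,627.30; payment $3,428.94; balance $6,198.36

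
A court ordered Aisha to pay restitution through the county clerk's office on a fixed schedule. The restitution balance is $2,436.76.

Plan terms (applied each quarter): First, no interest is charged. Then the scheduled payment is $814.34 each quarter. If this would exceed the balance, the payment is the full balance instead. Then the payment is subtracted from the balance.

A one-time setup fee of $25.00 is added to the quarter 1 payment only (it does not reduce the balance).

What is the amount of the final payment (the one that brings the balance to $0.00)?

Quarter 1: opening $2,436.76; payment $814.34 (+ $25.00 fee); balance $1,622.42
Quarter 2: opening $1,622.42; payment $814.34; balance $808.08
Quarter 3: opening $808.08; payment $808.08; balance $0.00

$808.08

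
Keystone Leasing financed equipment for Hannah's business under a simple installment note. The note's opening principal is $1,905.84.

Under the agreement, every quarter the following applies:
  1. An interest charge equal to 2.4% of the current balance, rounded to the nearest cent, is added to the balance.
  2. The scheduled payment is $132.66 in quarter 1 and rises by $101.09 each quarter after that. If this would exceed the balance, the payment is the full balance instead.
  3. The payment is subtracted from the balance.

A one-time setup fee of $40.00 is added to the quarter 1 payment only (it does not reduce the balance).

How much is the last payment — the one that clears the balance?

Quarter 1: $1,905.84 +$45.74 interest = $1,951.58; pay $132.66 (+ $40.00 fee) → $1,818.92
Quarter 2: $1,818.92 +$43.65 interest = $1,862.57; pay $233.75 → $1,628.82
Quarter 3: $1,628.82 +$39.09 interest = $1,667.91; pay $334.84 → $1,333.07
Quarter 4: $1,333.07 +$31.99 interest = $1,365.06; pay $435.93 → $929.13
Quarter 5: $929.13 +$22.30 interest = $951.43; pay $537.02 → $414.41
Quarter 6: $414.41 +$9.95 interest = $424.36; pay $424.36 → $0.00

$424.36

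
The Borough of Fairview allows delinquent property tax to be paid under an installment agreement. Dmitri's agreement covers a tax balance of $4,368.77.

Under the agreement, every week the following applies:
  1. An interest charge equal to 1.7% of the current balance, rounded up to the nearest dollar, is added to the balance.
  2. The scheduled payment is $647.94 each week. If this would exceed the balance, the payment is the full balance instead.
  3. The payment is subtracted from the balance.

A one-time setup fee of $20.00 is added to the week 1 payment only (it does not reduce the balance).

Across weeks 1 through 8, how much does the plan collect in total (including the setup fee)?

$4,704.77

# | Opening | Interest | Payment | Fee | End bal
1 | $4,368.77 | $75.00 | $647.94 | $20.00 | $3,795.83
2 | $3,795.83 | $65.00 | $647.94 | — | $3,212.89
3 | $3,212.89 | $55.00 | $647.94 | — | $2,619.95
4 | $2,619.95 | $45.00 | $647.94 | — | $2,017.01
5 | $2,017.01 | $35.00 | $647.94 | — | $1,404.07
6 | $1,404.07 | $24.00 | $647.94 | — | $780.13
7 | $780.13 | $14.00 | $647.94 | — | $146.19
8 | $146.19 | $3.00 | $149.19 | — | $0.00
Total paid: $4,704.77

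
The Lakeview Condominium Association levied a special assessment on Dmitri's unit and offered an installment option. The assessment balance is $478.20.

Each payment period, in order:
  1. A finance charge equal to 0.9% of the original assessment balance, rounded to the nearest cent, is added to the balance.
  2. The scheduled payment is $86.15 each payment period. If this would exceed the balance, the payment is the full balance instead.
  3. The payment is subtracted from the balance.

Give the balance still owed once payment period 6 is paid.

Payment period 1: opening $478.20; interest $4.30 → $482.50; payment $86.15; balance $396.35
Payment period 2: opening $396.35; interest $4.30 → $400.65; payment $86.15; balance $314.50
Payment period 3: opening $314.50; interest $4.30 → $318.80; payment $86.15; balance $232.65
Payment period 4: opening $232.65; interest $4.30 → $236.95; payment $86.15; balance $150.80
Payment period 5: opening $150.80; interest $4.30 → $155.10; payment $86.15; balance $68.95
Payment period 6: opening $68.95; interest $4.30 → $73.25; payment $73.25; balance $0.00

$0.00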